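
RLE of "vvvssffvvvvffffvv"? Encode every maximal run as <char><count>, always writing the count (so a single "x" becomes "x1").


String: "vvvssffvvvvffffvv"
Scanning for consecutive runs:
  'v' x 3
  's' x 2
  'f' x 2
  'v' x 4
  'f' x 4
  'v' x 2
RLE = "v3s2f2v4f4v2"


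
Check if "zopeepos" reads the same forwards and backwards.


Word: "zopeepos"
Reversed: "sopeepoz"
Forward == Backward? zopeepos != sopeepoz
Palindrome = No


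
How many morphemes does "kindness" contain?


Word: "kindness"
Morphemes: kind + -ness
Each morpheme carries meaning
= 2 morphemes


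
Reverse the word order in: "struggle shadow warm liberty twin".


Original: "struggle shadow warm liberty twin"
Words (1..n): struggle | shadow | warm | liberty | twin
Reversed (n..1): twin | liberty | warm | shadow | struggle
Result = "twin liberty warm shadow struggle"


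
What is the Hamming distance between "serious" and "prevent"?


Comparing character by character (same length = 7):
  Pos 0: 's' vs 'p' !=
  Pos 1: 'e' vs 'r' !=
  Pos 2: 'r' vs 'e' !=
  Pos 3: 'i' vs 'v' !=
  Pos 4: 'o' vs 'e' !=
  Pos 5: 'u' vs 'n' !=
  Pos 6: 's' vs 't' !=
Hamming distance = 7


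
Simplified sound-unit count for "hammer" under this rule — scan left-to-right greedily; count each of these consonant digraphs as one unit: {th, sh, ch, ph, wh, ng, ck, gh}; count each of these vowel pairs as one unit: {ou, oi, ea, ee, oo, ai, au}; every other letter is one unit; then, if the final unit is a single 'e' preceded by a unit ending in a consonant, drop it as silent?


Word: "hammer" (6 letters)
Left-to-right scan:
  1. 'h' (letter)
  2. 'a' (letter)
  3. 'm' (letter)
  4. 'm' (letter)
  5. 'e' (letter)
  6. 'r' (letter)
Units from scan: 6
Sound units = 6 units


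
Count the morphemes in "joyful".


Word: "joyful"
Morphemes: joy + -ful
Each morpheme carries meaning
= 2 morphemes


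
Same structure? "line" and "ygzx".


Pattern of "line": [0, 1, 2, 3]
Pattern of "ygzx": [0, 1, 2, 3]
Patterns match
Same pattern = Yes


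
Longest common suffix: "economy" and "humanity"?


Word 1: "economy"
Word 2: "humanity"
Comparing from end:
  Pos -1: 'y' == 'y'
  Pos -2: 'm' != 't' (stop)
LCS = "y" (length 1)


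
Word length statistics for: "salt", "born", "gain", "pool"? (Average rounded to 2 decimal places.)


Lengths: "salt"=4, "born"=4, "gain"=4, "pool"=4
Sum = 16, Count = 4
Average = 16/4 = 4.00
= avg=4.00, min=4, max=4


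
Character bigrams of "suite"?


Word: "suite" (length 5)
Number of bigrams = 5 - 2 + 1 = 4
  Position 0: "su"
  Position 1: "ui"
  Position 2: "it"
  Position 3: "te"
Bigrams = "su", "ui", "it", "te"


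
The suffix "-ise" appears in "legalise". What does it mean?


Suffix: -ise
Example: legalise (legal + -ise)
Meaning = to make


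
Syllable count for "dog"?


Word: "dog"
Syllable breakdown: dog
Counting: 1 part
= 1 syllable


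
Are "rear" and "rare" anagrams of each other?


Word 1: "rear" → sorted: aerr
Word 2: "rare" → sorted: aerr
Same letters? aerr == aerr
Anagram = Yes


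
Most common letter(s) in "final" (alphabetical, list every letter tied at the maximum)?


Word: "final"
Letter counts:
  'a': 1
  'f': 1
  'i': 1
  'l': 1
  'n': 1
Maximum count = 1
Most frequent = 'a', 'f', 'i', 'l', 'n' (1 time each)


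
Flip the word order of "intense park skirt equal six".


Original: "intense park skirt equal six"
Words (1..n): intense | park | skirt | equal | six
Reversed (n..1): six | equal | skirt | park | intense
Result = "six equal skirt park intense"


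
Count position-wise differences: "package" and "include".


Comparing character by character (same length = 7):
  Pos 0: 'p' vs 'i' !=
  Pos 1: 'a' vs 'n' !=
  Pos 2: 'c' vs 'c' =
  Pos 3: 'k' vs 'l' !=
  Pos 4: 'a' vs 'u' !=
  Pos 5: 'g' vs 'd' !=
  Pos 6: 'e' vs 'e' =
Hamming distance = 5


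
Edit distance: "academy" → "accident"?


Word 1: "academy" (length 7)
Word 2: "accident" (length 8)
One optimal edit sequence (insert/delete/substitute each cost 1):
  1. keep 'a'
  2. insert 'c'  (+1)
  3. keep 'c'
  4. substitute 'a' -> 'i'  (+1)
  5. keep 'd'
  6. keep 'e'
  7. substitute 'm' -> 'n'  (+1)
  8. substitute 'y' -> 't'  (+1)
Total edit operations: 4
Edit distance = 4


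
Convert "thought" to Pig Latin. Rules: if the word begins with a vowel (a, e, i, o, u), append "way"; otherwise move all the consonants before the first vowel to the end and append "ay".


Word: "thought"
Starts with consonant(s) → move to end, add 'ay'
Consonant cluster: "th"
Pig Latin = "oughtthay"


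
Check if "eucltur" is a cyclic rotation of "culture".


Word: "culture", Candidate: "eucltur"
Method: check if candidate is substring of word+word
"cultureculture" contains "eucltur"? No
Is rotation = No


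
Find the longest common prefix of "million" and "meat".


Word 1: "million"
Word 2: "meat"
Comparing from start:
  Pos 0: 'm' == 'm'
  Pos 1: 'i' != 'e' (stop)
LCP = "m" (length 1)


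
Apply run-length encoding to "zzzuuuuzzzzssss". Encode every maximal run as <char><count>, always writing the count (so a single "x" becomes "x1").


String: "zzzuuuuzzzzssss"
Scanning for consecutive runs:
  'z' x 3
  'u' x 4
  'z' x 4
  's' x 4
RLE = "z3u4z4s4"


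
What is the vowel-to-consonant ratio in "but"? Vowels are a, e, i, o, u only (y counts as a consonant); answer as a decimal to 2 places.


Word: "but"
Vowels (a,e,i,o,u): 1
Consonants: 2
Ratio = 1/2
= 0.50


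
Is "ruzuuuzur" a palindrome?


Word: "ruzuuuzur"
Reversed: "ruzuuuzur"
Forward == Backward? ruzuuuzur == ruzuuuzur
Palindrome = Yes


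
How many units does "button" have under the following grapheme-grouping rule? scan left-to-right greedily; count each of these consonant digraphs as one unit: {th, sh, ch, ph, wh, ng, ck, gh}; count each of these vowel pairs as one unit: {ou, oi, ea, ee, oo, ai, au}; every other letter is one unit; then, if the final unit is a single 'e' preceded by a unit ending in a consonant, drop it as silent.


Word: "button" (6 letters)
Left-to-right scan:
  [1] 'b' (letter)
  [2] 'u' (letter)
  [3] 't' (letter)
  [4] 't' (letter)
  [5] 'o' (letter)
  [6] 'n' (letter)
Units from scan: 6
Sound units = 6 units


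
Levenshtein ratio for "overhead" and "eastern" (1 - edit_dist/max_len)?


Word 1: "overhead" (length 8)
Word 2: "eastern" (length 7)
One optimal edit sequence:
  1. delete 'o'  (+1)
  2. substitute 'v' -> 'e'  (+1)
  3. substitute 'e' -> 'a'  (+1)
  4. substitute 'r' -> 's'  (+1)
  5. substitute 'h' -> 't'  (+1)
  6. keep 'e'
  7. substitute 'a' -> 'r'  (+1)
  8. substitute 'd' -> 'n'  (+1)
Edit distance = 7
Max length = max(8, 7) = 8
Similarity = 1 - 7/8
= 0.1250


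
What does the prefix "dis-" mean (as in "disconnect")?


Prefix: dis-
As in: disconnect -> dis- + connect
Meaning = not / opposite


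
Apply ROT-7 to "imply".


Word: "imply"
Shift: 7
Each letter → (letter + shift) mod 26:
  'i' (8) + 7 = 15 → 'p'
  'm' (12) + 7 = 19 → 't'
  'p' (15) + 7 = 22 → 'w'
  'l' (11) + 7 = 18 → 's'
  'y' (24) + 7 = 5 → 'f'
Result = "ptwsf"


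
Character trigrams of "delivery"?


Word: "delivery" (length 8)
Number of trigrams = 8 - 3 + 1 = 6
  Position 0: "del"
  Position 1: "eli"
  Position 2: "liv"
  Position 3: "ive"
  Position 4: "ver"
  Position 5: "ery"
Trigrams = "del", "eli", "liv", "ive", "ver", "ery"


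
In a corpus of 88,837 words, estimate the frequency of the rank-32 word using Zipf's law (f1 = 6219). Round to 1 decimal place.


Zipf's law: f(r) = f(1) / r
f(1) = 6219
f(32) = 6219 / 32
= 194.3 occurrences


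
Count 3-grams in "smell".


Word: "smell" (length 5)
Number of 3-grams = length - 3 + 1 = 5 - 3 + 1
= 3


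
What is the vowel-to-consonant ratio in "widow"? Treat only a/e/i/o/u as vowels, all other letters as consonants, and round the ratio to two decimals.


Word: "widow"
Vowels (a,e,i,o,u): 2
Consonants: 3
Ratio = 2/3
= 0.67


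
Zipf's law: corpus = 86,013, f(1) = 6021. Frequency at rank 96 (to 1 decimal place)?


Zipf's law: f(r) = f(1) / r
f(1) = 6021
f(96) = 6021 / 96
= 62.7 occurrences


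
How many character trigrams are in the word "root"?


Word: "root" (length 4)
Number of 3-grams = length - 3 + 1 = 4 - 3 + 1
= 2


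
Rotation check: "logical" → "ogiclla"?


Word: "logical", Candidate: "ogiclla"
Method: check if candidate is substring of word+word
"logicallogical" contains "ogiclla"? No
Is rotation = No


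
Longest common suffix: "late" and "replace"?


Word 1: "late"
Word 2: "replace"
Comparing from end:
  Pos -1: 'e' == 'e'
  Pos -2: 't' != 'c' (stop)
LCS = "e" (length 1)


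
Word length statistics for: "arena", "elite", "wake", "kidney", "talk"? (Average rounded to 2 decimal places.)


Lengths: "arena"=5, "elite"=5, "wake"=4, "kidney"=6, "talk"=4
Sum = 24, Count = 5
Average = 24/5 = 4.80
= avg=4.80, min=4, max=6


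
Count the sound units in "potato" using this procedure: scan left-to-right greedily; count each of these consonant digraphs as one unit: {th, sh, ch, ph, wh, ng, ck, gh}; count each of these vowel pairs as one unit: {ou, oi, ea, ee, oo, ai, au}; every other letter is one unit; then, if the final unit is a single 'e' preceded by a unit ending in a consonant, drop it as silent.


Word: "potato" (6 letters)
Left-to-right scan:
  (1) 'p' (letter)
  (2) 'o' (letter)
  (3) 't' (letter)
  (4) 'a' (letter)
  (5) 't' (letter)
  (6) 'o' (letter)
Units from scan: 6
Sound units = 6 units


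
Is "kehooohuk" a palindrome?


Word: "kehooohuk"
Reversed: "kuhooohek"
Forward == Backward? kehooohuk != kuhooohek
Palindrome = No


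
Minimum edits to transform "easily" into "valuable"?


Word 1: "easily" (length 6)
Word 2: "valuable" (length 8)
One optimal edit sequence (insert/delete/substitute each cost 1):
  1. substitute 'e' -> 'v'  (+1)
  2. keep 'a'
  3. insert 'l'  (+1)
  4. insert 'u'  (+1)
  5. substitute 's' -> 'a'  (+1)
  6. substitute 'i' -> 'b'  (+1)
  7. keep 'l'
  8. substitute 'y' -> 'e'  (+1)
Total edit operations: 6
Edit distance = 6


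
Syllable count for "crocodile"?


Word: "crocodile"
Syllable breakdown: croc / o / dile
Counting: 3 parts
= 3 syllables


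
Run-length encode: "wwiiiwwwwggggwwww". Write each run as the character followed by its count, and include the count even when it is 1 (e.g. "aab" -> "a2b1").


String: "wwiiiwwwwggggwwww"
Scanning for consecutive runs:
  'w' x 2
  'i' x 3
  'w' x 4
  'g' x 4
  'w' x 4
RLE = "w2i3w4g4w4"


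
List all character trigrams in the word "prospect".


Word: "prospect" (length 8)
Number of trigrams = 8 - 3 + 1 = 6
  Position 0: "pro"
  Position 1: "ros"
  Position 2: "osp"
  Position 3: "spe"
  Position 4: "pec"
  Position 5: "ect"
Trigrams = "pro", "ros", "osp", "spe", "pec", "ect"


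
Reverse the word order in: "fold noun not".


Original: "fold noun not"
Words (1..n): fold | noun | not
Reversed (n..1): not | noun | fold
Result = "not noun fold"


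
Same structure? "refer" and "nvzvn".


Pattern of "refer": [0, 1, 2, 1, 0]
Pattern of "nvzvn": [0, 1, 2, 1, 0]
Patterns match
Same pattern = Yes


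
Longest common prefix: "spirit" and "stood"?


Word 1: "spirit"
Word 2: "stood"
Comparing from start:
  Pos 0: 's' == 's'
  Pos 1: 'p' != 't' (stop)
LCP = "s" (length 1)


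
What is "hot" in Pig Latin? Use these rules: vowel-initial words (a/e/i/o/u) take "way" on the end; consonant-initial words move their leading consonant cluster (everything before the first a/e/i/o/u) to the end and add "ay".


Word: "hot"
Starts with consonant(s) → move to end, add 'ay'
Consonant cluster: "h"
Pig Latin = "othay"


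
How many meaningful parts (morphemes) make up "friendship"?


Word: "friendship"
Morphemes: friend + -ship
Each morpheme carries meaning
= 2 morphemes


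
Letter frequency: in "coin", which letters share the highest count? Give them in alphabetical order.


Word: "coin"
Letter counts:
  'c': 1
  'i': 1
  'n': 1
  'o': 1
Maximum count = 1
Most frequent = 'c', 'i', 'n', 'o' (1 time each)


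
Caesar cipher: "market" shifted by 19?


Word: "market"
Shift: 19
Each letter → (letter + shift) mod 26:
  'm' (12) + 19 = 5 → 'f'
  'a' (0) + 19 = 19 → 't'
  'r' (17) + 19 = 10 → 'k'
  'k' (10) + 19 = 3 → 'd'
  'e' (4) + 19 = 23 → 'x'
  't' (19) + 19 = 12 → 'm'
Result = "ftkdxm"


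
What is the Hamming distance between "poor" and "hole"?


Comparing character by character (same length = 4):
  Pos 0: 'p' vs 'h' !=
  Pos 1: 'o' vs 'o' =
  Pos 2: 'o' vs 'l' !=
  Pos 3: 'r' vs 'e' !=
Hamming distance = 3


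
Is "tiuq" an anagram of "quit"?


Word 1: "quit" → sorted: iqtu
Word 2: "tiuq" → sorted: iqtu
Same letters? iqtu == iqtu
Anagram = Yes


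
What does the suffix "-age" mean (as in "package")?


Suffix: -age
Example: package (pack + -age)
Meaning = result / collection


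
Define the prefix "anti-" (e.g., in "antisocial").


Prefix: anti-
Example: antisocial = anti- + social
Meaning = against


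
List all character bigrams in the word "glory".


Word: "glory" (length 5)
Number of bigrams = 5 - 2 + 1 = 4
  Position 0: "gl"
  Position 1: "lo"
  Position 2: "or"
  Position 3: "ry"
Bigrams = "gl", "lo", "or", "ry"


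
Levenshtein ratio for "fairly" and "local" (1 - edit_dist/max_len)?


Word 1: "fairly" (length 6)
Word 2: "local" (length 5)
One optimal edit sequence:
  1. substitute 'f' -> 'l'  (+1)
  2. substitute 'a' -> 'o'  (+1)
  3. substitute 'i' -> 'c'  (+1)
  4. substitute 'r' -> 'a'  (+1)
  5. keep 'l'
  6. delete 'y'  (+1)
Edit distance = 5
Max length = max(6, 5) = 6
Similarity = 1 - 5/6
= 0.1667


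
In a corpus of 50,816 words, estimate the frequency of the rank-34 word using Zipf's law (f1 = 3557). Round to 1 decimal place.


Zipf's law: f(r) = f(1) / r
f(1) = 3557
f(34) = 3557 / 34
= 104.6 occurrences


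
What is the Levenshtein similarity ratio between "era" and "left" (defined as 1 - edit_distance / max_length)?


Word 1: "era" (length 3)
Word 2: "left" (length 4)
One optimal edit sequence:
  1. insert 'l'  (+1)
  2. keep 'e'
  3. substitute 'r' -> 'f'  (+1)
  4. substitute 'a' -> 't'  (+1)
Edit distance = 3
Max length = max(3, 4) = 4
Similarity = 1 - 3/4
= 0.2500


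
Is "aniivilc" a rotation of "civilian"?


Word: "civilian", Candidate: "aniivilc"
Method: check if candidate is substring of word+word
"civiliancivilian" contains "aniivilc"? No
Is rotation = No


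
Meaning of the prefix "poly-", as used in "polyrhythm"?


Prefix: poly-
As in: polyrhythm -> poly- + rhythm
Meaning = many


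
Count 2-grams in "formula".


Word: "formula" (length 7)
Number of 2-grams = length - 2 + 1 = 7 - 2 + 1
= 6


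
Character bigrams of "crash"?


Word: "crash" (length 5)
Number of bigrams = 5 - 2 + 1 = 4
  Position 0: "cr"
  Position 1: "ra"
  Position 2: "as"
  Position 3: "sh"
Bigrams = "cr", "ra", "as", "sh"


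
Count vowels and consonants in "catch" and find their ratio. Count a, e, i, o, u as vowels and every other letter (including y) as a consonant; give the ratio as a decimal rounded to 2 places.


Word: "catch"
Vowels (a,e,i,o,u): 1
Consonants: 4
Ratio = 1/4
= 0.25


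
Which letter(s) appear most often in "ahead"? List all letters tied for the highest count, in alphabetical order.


Word: "ahead"
Letter counts:
  'a': 2
  'd': 1
  'e': 1
  'h': 1
Maximum count = 2
Most frequent = 'a' (2 times each)


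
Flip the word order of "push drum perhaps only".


Original: "push drum perhaps only"
Words (1..n): push | drum | perhaps | only
Reversed (n..1): only | perhaps | drum | push
Result = "only perhaps drum push"


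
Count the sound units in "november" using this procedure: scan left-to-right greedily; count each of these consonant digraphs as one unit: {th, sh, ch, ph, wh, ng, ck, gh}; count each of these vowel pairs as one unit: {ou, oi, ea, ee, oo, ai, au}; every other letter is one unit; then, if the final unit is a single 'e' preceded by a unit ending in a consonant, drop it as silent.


Word: "november" (8 letters)
Left-to-right scan:
  [1] 'n' (letter)
  [2] 'o' (letter)
  [3] 'v' (letter)
  [4] 'e' (letter)
  [5] 'm' (letter)
  [6] 'b' (letter)
  [7] 'e' (letter)
  [8] 'r' (letter)
Units from scan: 8
Sound units = 8 units


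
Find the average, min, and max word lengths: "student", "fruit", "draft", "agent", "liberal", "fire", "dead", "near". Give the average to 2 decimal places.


Lengths: "student"=7, "fruit"=5, "draft"=5, "agent"=5, "liberal"=7, "fire"=4, "dead"=4, "near"=4
Sum = 41, Count = 8
Average = 41/8 = 5.13
= avg=5.13, min=4, max=7


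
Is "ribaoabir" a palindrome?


Word: "ribaoabir"
Reversed: "ribaoabir"
Forward == Backward? ribaoabir == ribaoabir
Palindrome = Yes


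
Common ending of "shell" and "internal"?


Word 1: "shell"
Word 2: "internal"
Comparing from end:
  Pos -1: 'l' == 'l'
  Pos -2: 'l' != 'a' (stop)
LCS = "l" (length 1)


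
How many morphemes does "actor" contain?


Word: "actor"
Morphemes: act | -or
Each morpheme carries meaning
= 2 morphemes


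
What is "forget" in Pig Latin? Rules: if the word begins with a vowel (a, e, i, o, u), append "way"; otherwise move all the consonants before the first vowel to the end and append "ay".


Word: "forget"
Starts with consonant(s) → move to end, add 'ay'
Consonant cluster: "f"
Pig Latin = "orgetfay"


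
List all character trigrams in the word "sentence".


Word: "sentence" (length 8)
Number of trigrams = 8 - 3 + 1 = 6
  Position 0: "sen"
  Position 1: "ent"
  Position 2: "nte"
  Position 3: "ten"
  Position 4: "enc"
  Position 5: "nce"
Trigrams = "sen", "ent", "nte", "ten", "enc", "nce"


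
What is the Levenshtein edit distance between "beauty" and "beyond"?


Word 1: "beauty" (length 6)
Word 2: "beyond" (length 6)
One optimal edit sequence (insert/delete/substitute each cost 1):
  1. keep 'b'
  2. keep 'e'
  3. substitute 'a' -> 'y'  (+1)
  4. substitute 'u' -> 'o'  (+1)
  5. substitute 't' -> 'n'  (+1)
  6. substitute 'y' -> 'd'  (+1)
Total edit operations: 4
Edit distance = 4


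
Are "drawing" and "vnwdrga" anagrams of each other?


Word 1: "drawing" → sorted: adginrw
Word 2: "vnwdrga" → sorted: adgnrvw
Same letters? adginrw != adgnrvw
Anagram = No


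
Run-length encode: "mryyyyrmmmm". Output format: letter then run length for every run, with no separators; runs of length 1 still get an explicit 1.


String: "mryyyyrmmmm"
Scanning for consecutive runs:
  'm' x 1
  'r' x 1
  'y' x 4
  'r' x 1
  'm' x 4
RLE = "m1r1y4r1m4"


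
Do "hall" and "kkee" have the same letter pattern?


Pattern of "hall": [0, 1, 2, 2]
Pattern of "kkee": [0, 0, 1, 1]
Patterns do not match
Same pattern = No


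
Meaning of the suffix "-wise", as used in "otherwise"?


Suffix: -wise
Example: otherwise = other + -wise
Meaning = in the manner of


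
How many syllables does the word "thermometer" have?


Word: "thermometer"
Syllable breakdown: ther / mom / e / ter
Counting: 4 parts
= 4 syllables


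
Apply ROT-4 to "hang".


Word: "hang"
Shift: 4
Each letter → (letter + shift) mod 26:
  'h' (7) + 4 = 11 → 'l'
  'a' (0) + 4 = 4 → 'e'
  'n' (13) + 4 = 17 → 'r'
  'g' (6) + 4 = 10 → 'k'
Result = "lerk"


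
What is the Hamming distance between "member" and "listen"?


Comparing character by character (same length = 6):
  Pos 0: 'm' vs 'l' !=
  Pos 1: 'e' vs 'i' !=
  Pos 2: 'm' vs 's' !=
  Pos 3: 'b' vs 't' !=
  Pos 4: 'e' vs 'e' =
  Pos 5: 'r' vs 'n' !=
Hamming distance = 5


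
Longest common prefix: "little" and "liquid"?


Word 1: "little"
Word 2: "liquid"
Comparing from start:
  Pos 0: 'l' == 'l'
  Pos 1: 'i' == 'i'
  Pos 2: 't' != 'q' (stop)
LCP = "li" (length 2)


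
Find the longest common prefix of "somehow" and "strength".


Word 1: "somehow"
Word 2: "strength"
Comparing from start:
  Pos 0: 's' == 's'
  Pos 1: 'o' != 't' (stop)
LCP = "s" (length 1)


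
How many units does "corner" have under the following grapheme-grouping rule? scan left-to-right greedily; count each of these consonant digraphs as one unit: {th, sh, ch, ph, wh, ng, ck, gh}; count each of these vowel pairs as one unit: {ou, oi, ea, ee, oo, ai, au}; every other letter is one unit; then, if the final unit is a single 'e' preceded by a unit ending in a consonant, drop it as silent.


Word: "corner" (6 letters)
Left-to-right scan:
  1. 'c' (letter)
  2. 'o' (letter)
  3. 'r' (letter)
  4. 'n' (letter)
  5. 'e' (letter)
  6. 'r' (letter)
Units from scan: 6
Sound units = 6 units


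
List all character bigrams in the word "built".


Word: "built" (length 5)
Number of bigrams = 5 - 2 + 1 = 4
  Position 0: "bu"
  Position 1: "ui"
  Position 2: "il"
  Position 3: "lt"
Bigrams = "bu", "ui", "il", "lt"


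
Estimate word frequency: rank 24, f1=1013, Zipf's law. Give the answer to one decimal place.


Zipf's law: f(r) = f(1) / r
f(1) = 1013
f(24) = 1013 / 24
= 42.2 occurrences


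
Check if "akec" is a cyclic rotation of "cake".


Word: "cake", Candidate: "akec"
Method: check if candidate is substring of word+word
"cakecake" contains "akec"? Yes
Is rotation = Yes


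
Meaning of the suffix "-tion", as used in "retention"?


Suffix: -tion
As in: retention -> retain + -tion, with a spelling change
Meaning = act or process


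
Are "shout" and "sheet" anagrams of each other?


Word 1: "shout" → sorted: hostu
Word 2: "sheet" → sorted: eehst
Same letters? hostu != eehst
Anagram = No


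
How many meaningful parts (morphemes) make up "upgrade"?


Word: "upgrade"
Morphemes: up- + grade
Each morpheme carries meaning
= 2 morphemes


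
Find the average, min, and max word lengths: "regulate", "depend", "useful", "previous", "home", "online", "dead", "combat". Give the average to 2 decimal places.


Lengths: "regulate"=8, "depend"=6, "useful"=6, "previous"=8, "home"=4, "online"=6, "dead"=4, "combat"=6
Sum = 48, Count = 8
Average = 48/8 = 6.00
= avg=6.00, min=4, max=8


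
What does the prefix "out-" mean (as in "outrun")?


Prefix: out-
As in: outrun -> out- + run
Meaning = surpass


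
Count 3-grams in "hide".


Word: "hide" (length 4)
Number of 3-grams = length - 3 + 1 = 4 - 3 + 1
= 2


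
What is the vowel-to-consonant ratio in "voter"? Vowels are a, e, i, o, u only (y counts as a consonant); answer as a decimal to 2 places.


Word: "voter"
Vowels (a,e,i,o,u): 2
Consonants: 3
Ratio = 2/3
= 0.67


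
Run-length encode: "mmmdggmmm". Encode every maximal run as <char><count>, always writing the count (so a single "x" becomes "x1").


String: "mmmdggmmm"
Scanning for consecutive runs:
  'm' x 3
  'd' x 1
  'g' x 2
  'm' x 3
RLE = "m3d1g2m3"


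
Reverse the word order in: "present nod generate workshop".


Original: "present nod generate workshop"
Words (1..n): present | nod | generate | workshop
Reversed (n..1): workshop | generate | nod | present
Result = "workshop generate nod present"


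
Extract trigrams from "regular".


Word: "regular" (length 7)
Number of trigrams = 7 - 3 + 1 = 5
  Position 0: "reg"
  Position 1: "egu"
  Position 2: "gul"
  Position 3: "ula"
  Position 4: "lar"
Trigrams = "reg", "egu", "gul", "ula", "lar"


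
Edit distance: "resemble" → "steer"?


Word 1: "resemble" (length 8)
Word 2: "steer" (length 5)
One optimal edit sequence (insert/delete/substitute each cost 1):
  1. delete 'r'  (+1)
  2. delete 'e'  (+1)
  3. keep 's'
  4. delete 'e'  (+1)
  5. substitute 'm' -> 't'  (+1)
  6. substitute 'b' -> 'e'  (+1)
  7. substitute 'l' -> 'e'  (+1)
  8. substitute 'e' -> 'r'  (+1)
Total edit operations: 7
Edit distance = 7


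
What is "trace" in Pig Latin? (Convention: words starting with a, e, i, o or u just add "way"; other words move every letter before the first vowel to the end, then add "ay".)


Word: "trace"
Starts with consonant(s) → move to end, add 'ay'
Consonant cluster: "tr"
Pig Latin = "acetray"


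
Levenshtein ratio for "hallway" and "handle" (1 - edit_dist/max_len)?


Word 1: "hallway" (length 7)
Word 2: "handle" (length 6)
One optimal edit sequence:
  1. keep 'h'
  2. keep 'a'
  3. delete 'l'  (+1)
  4. substitute 'l' -> 'n'  (+1)
  5. substitute 'w' -> 'd'  (+1)
  6. substitute 'a' -> 'l'  (+1)
  7. substitute 'y' -> 'e'  (+1)
Edit distance = 5
Max length = max(7, 6) = 7
Similarity = 1 - 5/7
= 0.2857


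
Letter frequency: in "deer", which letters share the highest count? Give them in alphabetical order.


Word: "deer"
Letter counts:
  'd': 1
  'e': 2
  'r': 1
Maximum count = 2
Most frequent = 'e' (2 times each)


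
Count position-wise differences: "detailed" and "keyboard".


Comparing character by character (same length = 8):
  Pos 0: 'd' vs 'k' !=
  Pos 1: 'e' vs 'e' =
  Pos 2: 't' vs 'y' !=
  Pos 3: 'a' vs 'b' !=
  Pos 4: 'i' vs 'o' !=
  Pos 5: 'l' vs 'a' !=
  Pos 6: 'e' vs 'r' !=
  Pos 7: 'd' vs 'd' =
Hamming distance = 6


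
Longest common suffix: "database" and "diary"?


Word 1: "database"
Word 2: "diary"
Comparing from end:
  Pos -1: 'e' != 'y' (stop)
LCS = "" (length 0)


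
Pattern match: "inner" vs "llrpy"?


Pattern of "inner": [0, 1, 1, 2, 3]
Pattern of "llrpy": [0, 0, 1, 2, 3]
Patterns do not match
Same pattern = No


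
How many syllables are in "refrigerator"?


Word: "refrigerator"
Syllable breakdown: re | frig | er | a | tor
Counting: 5 parts
= 5 syllables


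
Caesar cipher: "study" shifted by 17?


Word: "study"
Shift: 17
Each letter → (letter + shift) mod 26:
  's' (18) + 17 = 9 → 'j'
  't' (19) + 17 = 10 → 'k'
  'u' (20) + 17 = 11 → 'l'
  'd' (3) + 17 = 20 → 'u'
  'y' (24) + 17 = 15 → 'p'
Result = "jklup"


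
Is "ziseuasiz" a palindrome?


Word: "ziseuasiz"
Reversed: "zisauesiz"
Forward == Backward? ziseuasiz != zisauesiz
Palindrome = No


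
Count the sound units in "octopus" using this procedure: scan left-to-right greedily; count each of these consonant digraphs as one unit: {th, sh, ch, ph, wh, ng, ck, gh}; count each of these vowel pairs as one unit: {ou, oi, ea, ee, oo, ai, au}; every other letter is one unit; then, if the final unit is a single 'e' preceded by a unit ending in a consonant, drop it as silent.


Word: "octopus" (7 letters)
Left-to-right scan:
  [1] 'o' (letter)
  [2] 'c' (letter)
  [3] 't' (letter)
  [4] 'o' (letter)
  [5] 'p' (letter)
  [6] 'u' (letter)
  [7] 's' (letter)
Units from scan: 7
Sound units = 7 units


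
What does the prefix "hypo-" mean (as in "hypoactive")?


Prefix: hypo-
Example: hypoactive = hypo- + active
Meaning = under / below normal


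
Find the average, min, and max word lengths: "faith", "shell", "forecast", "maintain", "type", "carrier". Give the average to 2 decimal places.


Lengths: "faith"=5, "shell"=5, "forecast"=8, "maintain"=8, "type"=4, "carrier"=7
Sum = 37, Count = 6
Average = 37/6 = 6.17
= avg=6.17, min=4, max=8


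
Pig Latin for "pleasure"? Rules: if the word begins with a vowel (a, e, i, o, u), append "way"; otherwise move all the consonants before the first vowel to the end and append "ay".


Word: "pleasure"
Starts with consonant(s) → move to end, add 'ay'
Consonant cluster: "pl"
Pig Latin = "easureplay"


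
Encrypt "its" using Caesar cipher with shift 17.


Word: "its"
Shift: 17
Each letter → (letter + shift) mod 26:
  'i' (8) + 17 = 25 → 'z'
  't' (19) + 17 = 10 → 'k'
  's' (18) + 17 = 9 → 'j'
Result = "zkj"


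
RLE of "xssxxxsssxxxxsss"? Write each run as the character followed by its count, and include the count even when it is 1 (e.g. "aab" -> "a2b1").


String: "xssxxxsssxxxxsss"
Scanning for consecutive runs:
  'x' x 1
  's' x 2
  'x' x 3
  's' x 3
  'x' x 4
  's' x 3
RLE = "x1s2x3s3x4s3"


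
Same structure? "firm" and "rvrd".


Pattern of "firm": [0, 1, 2, 3]
Pattern of "rvrd": [0, 1, 0, 2]
Patterns do not match
Same pattern = No


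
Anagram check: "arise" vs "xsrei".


Word 1: "arise" → sorted: aeirs
Word 2: "xsrei" → sorted: eirsx
Same letters? aeirs != eirsx
Anagram = No


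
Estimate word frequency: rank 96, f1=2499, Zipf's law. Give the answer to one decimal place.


Zipf's law: f(r) = f(1) / r
f(1) = 2499
f(96) = 2499 / 96
= 26.0 occurrences


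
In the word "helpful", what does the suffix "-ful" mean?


Suffix: -ful
As in: helpful -> help + -ful
Meaning = full of


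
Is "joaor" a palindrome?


Word: "joaor"
Reversed: "roaoj"
Forward == Backward? joaor != roaoj
Palindrome = No


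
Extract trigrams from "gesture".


Word: "gesture" (length 7)
Number of trigrams = 7 - 3 + 1 = 5
  Position 0: "ges"
  Position 1: "est"
  Position 2: "stu"
  Position 3: "tur"
  Position 4: "ure"
Trigrams = "ges", "est", "stu", "tur", "ure"


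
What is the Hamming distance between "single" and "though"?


Comparing character by character (same length = 6):
  Pos 0: 's' vs 't' !=
  Pos 1: 'i' vs 'h' !=
  Pos 2: 'n' vs 'o' !=
  Pos 3: 'g' vs 'u' !=
  Pos 4: 'l' vs 'g' !=
  Pos 5: 'e' vs 'h' !=
Hamming distance = 6


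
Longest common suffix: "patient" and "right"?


Word 1: "patient"
Word 2: "right"
Comparing from end:
  Pos -1: 't' == 't'
  Pos -2: 'n' != 'h' (stop)
LCS = "t" (length 1)


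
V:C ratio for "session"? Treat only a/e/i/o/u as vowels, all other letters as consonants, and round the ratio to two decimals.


Word: "session"
Vowels (a,e,i,o,u): 3
Consonants: 4
Ratio = 3/4
= 0.75


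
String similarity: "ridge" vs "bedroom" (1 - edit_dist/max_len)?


Word 1: "ridge" (length 5)
Word 2: "bedroom" (length 7)
One optimal edit sequence:
  1. substitute 'r' -> 'b'  (+1)
  2. substitute 'i' -> 'e'  (+1)
  3. keep 'd'
  4. insert 'r'  (+1)
  5. insert 'o'  (+1)
  6. substitute 'g' -> 'o'  (+1)
  7. substitute 'e' -> 'm'  (+1)
Edit distance = 6
Max length = max(5, 7) = 7
Similarity = 1 - 6/7
= 0.1429


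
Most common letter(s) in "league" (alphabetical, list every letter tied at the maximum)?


Word: "league"
Letter counts:
  'a': 1
  'e': 2
  'g': 1
  'l': 1
  'u': 1
Maximum count = 2
Most frequent = 'e' (2 times each)


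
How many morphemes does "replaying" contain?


Word: "replaying"
Morphemes: re- | play | -ing
Each morpheme carries meaning
= 3 morphemes


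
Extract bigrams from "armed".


Word: "armed" (length 5)
Number of bigrams = 5 - 2 + 1 = 4
  Position 0: "ar"
  Position 1: "rm"
  Position 2: "me"
  Position 3: "ed"
Bigrams = "ar", "rm", "me", "ed"


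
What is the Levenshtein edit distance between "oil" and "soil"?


Word 1: "oil" (length 3)
Word 2: "soil" (length 4)
One optimal edit sequence (insert/delete/substitute each cost 1):
  1. insert 's'  (+1)
  2. keep 'o'
  3. keep 'i'
  4. keep 'l'
Total edit operations: 1
Edit distance = 1


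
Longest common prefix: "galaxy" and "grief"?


Word 1: "galaxy"
Word 2: "grief"
Comparing from start:
  Pos 0: 'g' == 'g'
  Pos 1: 'a' != 'r' (stop)
LCP = "g" (length 1)


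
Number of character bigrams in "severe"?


Word: "severe" (length 6)
Number of 2-grams = length - 2 + 1 = 6 - 2 + 1
= 5


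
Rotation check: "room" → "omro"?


Word: "room", Candidate: "omro"
Method: check if candidate is substring of word+word
"roomroom" contains "omro"? Yes
Is rotation = Yes


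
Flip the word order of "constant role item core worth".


Original: "constant role item core worth"
Words (1..n): constant | role | item | core | worth
Reversed (n..1): worth | core | item | role | constant
Result = "worth core item role constant"


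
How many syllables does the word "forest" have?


Word: "forest"
Syllable breakdown: for · est
Counting: 2 parts
= 2 syllables


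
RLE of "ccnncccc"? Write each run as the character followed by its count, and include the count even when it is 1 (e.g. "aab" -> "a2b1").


String: "ccnncccc"
Scanning for consecutive runs:
  'c' x 2
  'n' x 2
  'c' x 4
RLE = "c2n2c4"


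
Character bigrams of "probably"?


Word: "probably" (length 8)
Number of bigrams = 8 - 2 + 1 = 7
  Position 0: "pr"
  Position 1: "ro"
  Position 2: "ob"
  Position 3: "ba"
  Position 4: "ab"
  Position 5: "bl"
  Position 6: "ly"
Bigrams = "pr", "ro", "ob", "ba", "ab", "bl", "ly"


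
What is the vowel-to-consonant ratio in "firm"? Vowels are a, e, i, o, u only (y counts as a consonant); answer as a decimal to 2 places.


Word: "firm"
Vowels (a,e,i,o,u): 1
Consonants: 3
Ratio = 1/3
= 0.33


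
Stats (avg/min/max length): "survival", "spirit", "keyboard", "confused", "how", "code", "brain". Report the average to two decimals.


Lengths: "survival"=8, "spirit"=6, "keyboard"=8, "confused"=8, "how"=3, "code"=4, "brain"=5
Sum = 42, Count = 7
Average = 42/7 = 6.00
= avg=6.00, min=3, max=8


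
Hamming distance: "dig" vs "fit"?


Comparing character by character (same length = 3):
  Pos 0: 'd' vs 'f' !=
  Pos 1: 'i' vs 'i' =
  Pos 2: 'g' vs 't' !=
Hamming distance = 2


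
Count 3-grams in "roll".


Word: "roll" (length 4)
Number of 3-grams = length - 3 + 1 = 4 - 3 + 1
= 2


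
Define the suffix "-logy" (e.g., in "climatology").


Suffix: -logy
Example: climatology = climate + -logy, with a spelling change
Meaning = study of


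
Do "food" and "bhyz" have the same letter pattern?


Pattern of "food": [0, 1, 1, 2]
Pattern of "bhyz": [0, 1, 2, 3]
Patterns do not match
Same pattern = No


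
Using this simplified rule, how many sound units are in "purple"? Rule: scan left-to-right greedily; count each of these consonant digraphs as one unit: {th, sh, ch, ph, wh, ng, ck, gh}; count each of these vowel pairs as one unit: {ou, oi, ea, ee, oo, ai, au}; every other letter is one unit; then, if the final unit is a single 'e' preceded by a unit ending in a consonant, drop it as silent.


Word: "purple" (6 letters)
Left-to-right scan:
  1. 'p' (letter)
  2. 'u' (letter)
  3. 'r' (letter)
  4. 'p' (letter)
  5. 'l' (letter)
  6. 'e' (letter)
Units from scan: 6
Final unit is 'e' after a consonant -> drop as silent (-1)
Sound units = 5 units


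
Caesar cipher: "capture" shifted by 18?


Word: "capture"
Shift: 18
Each letter → (letter + shift) mod 26:
  'c' (2) + 18 = 20 → 'u'
  'a' (0) + 18 = 18 → 's'
  'p' (15) + 18 = 7 → 'h'
  't' (19) + 18 = 11 → 'l'
  'u' (20) + 18 = 12 → 'm'
  'r' (17) + 18 = 9 → 'j'
  'e' (4) + 18 = 22 → 'w'
Result = "ushlmjw"


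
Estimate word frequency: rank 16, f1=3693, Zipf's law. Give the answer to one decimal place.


Zipf's law: f(r) = f(1) / r
f(1) = 3693
f(16) = 3693 / 16
= 230.8 occurrences


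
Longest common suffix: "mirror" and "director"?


Word 1: "mirror"
Word 2: "director"
Comparing from end:
  Pos -1: 'r' == 'r'
  Pos -2: 'o' == 'o'
  Pos -3: 'r' != 't' (stop)
LCS = "or" (length 2)


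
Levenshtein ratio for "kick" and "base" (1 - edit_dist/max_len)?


Word 1: "kick" (length 4)
Word 2: "base" (length 4)
One optimal edit sequence:
  1. substitute 'k' -> 'b'  (+1)
  2. substitute 'i' -> 'a'  (+1)
  3. substitute 'c' -> 's'  (+1)
  4. substitute 'k' -> 'e'  (+1)
Edit distance = 4
Max length = max(4, 4) = 4
Similarity = 1 - 4/4
= 0.0000


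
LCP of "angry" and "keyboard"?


Word 1: "angry"
Word 2: "keyboard"
Comparing from start:
  Pos 0: 'a' != 'k' (stop)
LCP = "" (length 0)


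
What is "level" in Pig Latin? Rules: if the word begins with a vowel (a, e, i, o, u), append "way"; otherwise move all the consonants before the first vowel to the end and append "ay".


Word: "level"
Starts with consonant(s) → move to end, add 'ay'
Consonant cluster: "l"
Pig Latin = "evellay"


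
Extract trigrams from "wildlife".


Word: "wildlife" (length 8)
Number of trigrams = 8 - 3 + 1 = 6
  Position 0: "wil"
  Position 1: "ild"
  Position 2: "ldl"
  Position 3: "dli"
  Position 4: "lif"
  Position 5: "ife"
Trigrams = "wil", "ild", "ldl", "dli", "lif", "ife"


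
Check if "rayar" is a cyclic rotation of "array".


Word: "array", Candidate: "rayar"
Method: check if candidate is substring of word+word
"arrayarray" contains "rayar"? Yes
Is rotation = Yes


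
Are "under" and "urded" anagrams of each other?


Word 1: "under" → sorted: denru
Word 2: "urded" → sorted: dderu
Same letters? denru != dderu
Anagram = No


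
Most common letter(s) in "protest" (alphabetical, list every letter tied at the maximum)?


Word: "protest"
Letter counts:
  'e': 1
  'o': 1
  'p': 1
  'r': 1
  's': 1
  't': 2
Maximum count = 2
Most frequent = 't' (2 times each)


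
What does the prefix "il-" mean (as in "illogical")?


Prefix: il-
As in: illogical -> il- + logical
Meaning = not


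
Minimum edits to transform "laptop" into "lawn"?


Word 1: "laptop" (length 6)
Word 2: "lawn" (length 4)
One optimal edit sequence (insert/delete/substitute each cost 1):
  1. keep 'l'
  2. keep 'a'
  3. delete 'p'  (+1)
  4. delete 't'  (+1)
  5. substitute 'o' -> 'w'  (+1)
  6. substitute 'p' -> 'n'  (+1)
Total edit operations: 4
Edit distance = 4


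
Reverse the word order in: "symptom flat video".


Original: "symptom flat video"
Words (1..n): symptom | flat | video
Reversed (n..1): video | flat | symptom
Result = "video flat symptom"


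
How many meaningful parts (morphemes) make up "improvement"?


Word: "improvement"
Morphemes: improve / -ment
Each morpheme carries meaning
= 2 morphemes


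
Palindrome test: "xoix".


Word: "xoix"
Reversed: "xiox"
Forward == Backward? xoix != xiox
Palindrome = No


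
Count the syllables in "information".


Word: "information"
Syllable breakdown: in · for · ma · tion
Counting: 4 parts
= 4 syllables


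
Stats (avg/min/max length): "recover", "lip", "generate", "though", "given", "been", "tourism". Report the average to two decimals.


Lengths: "recover"=7, "lip"=3, "generate"=8, "though"=6, "given"=5, "been"=4, "tourism"=7
Sum = 40, Count = 7
Average = 40/7 = 5.71
= avg=5.71, min=3, max=8


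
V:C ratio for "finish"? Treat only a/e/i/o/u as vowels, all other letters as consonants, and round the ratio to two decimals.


Word: "finish"
Vowels (a,e,i,o,u): 2
Consonants: 4
Ratio = 2/4
= 0.50


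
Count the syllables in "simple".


Word: "simple"
Syllable breakdown: sim | ple
Counting: 2 parts
= 2 syllables


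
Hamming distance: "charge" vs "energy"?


Comparing character by character (same length = 6):
  Pos 0: 'c' vs 'e' !=
  Pos 1: 'h' vs 'n' !=
  Pos 2: 'a' vs 'e' !=
  Pos 3: 'r' vs 'r' =
  Pos 4: 'g' vs 'g' =
  Pos 5: 'e' vs 'y' !=
Hamming distance = 4


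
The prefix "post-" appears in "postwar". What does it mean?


Prefix: post-
Example: postwar (post- + war)
Meaning = after


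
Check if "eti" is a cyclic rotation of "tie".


Word: "tie", Candidate: "eti"
Method: check if candidate is substring of word+word
"tietie" contains "eti"? Yes
Is rotation = Yes


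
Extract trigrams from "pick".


Word: "pick" (length 4)
Number of trigrams = 4 - 3 + 1 = 2
  Position 0: "pic"
  Position 1: "ick"
Trigrams = "pic", "ick"


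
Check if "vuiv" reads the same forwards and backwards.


Word: "vuiv"
Reversed: "viuv"
Forward == Backward? vuiv != viuv
Palindrome = No


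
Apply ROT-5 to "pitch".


Word: "pitch"
Shift: 5
Each letter → (letter + shift) mod 26:
  'p' (15) + 5 = 20 → 'u'
  'i' (8) + 5 = 13 → 'n'
  't' (19) + 5 = 24 → 'y'
  'c' (2) + 5 = 7 → 'h'
  'h' (7) + 5 = 12 → 'm'
Result = "unyhm"


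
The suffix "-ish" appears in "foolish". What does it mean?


Suffix: -ish
Example: foolish (fool + -ish)
Meaning = somewhat / having the qualities of


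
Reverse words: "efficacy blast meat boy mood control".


Original: "efficacy blast meat boy mood control"
Words (1..n): efficacy | blast | meat | boy | mood | control
Reversed (n..1): control | mood | boy | meat | blast | efficacy
Result = "control mood boy meat blast efficacy"
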